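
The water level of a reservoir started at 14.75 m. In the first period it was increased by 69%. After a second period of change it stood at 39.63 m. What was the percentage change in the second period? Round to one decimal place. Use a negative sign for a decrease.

59.0%

After the first period: 14.75 × 1.69 = 24.9275.
Second-period multiplier: 39.63 ÷ 24.9275 ≈ 1.58981.
That is a change of 59.0%.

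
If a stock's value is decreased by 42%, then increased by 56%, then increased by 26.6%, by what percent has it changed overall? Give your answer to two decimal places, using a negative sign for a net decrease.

14.55%

The combined multiplier is 0.58 × 1.56 × 1.266 = 1.1454768.
That corresponds to an increase of 14.55%.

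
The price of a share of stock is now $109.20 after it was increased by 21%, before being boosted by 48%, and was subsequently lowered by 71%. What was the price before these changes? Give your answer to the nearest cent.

Undoing the 71% decrease: $109.20 ÷ 0.29 ≈ $376.551724.
Undoing the 48% increase: $376.551724 ÷ 1.48 ≈ $254.426841.
Undoing the 21% increase: $254.426841 ÷ 1.21 ≈ $210.27.

$210.27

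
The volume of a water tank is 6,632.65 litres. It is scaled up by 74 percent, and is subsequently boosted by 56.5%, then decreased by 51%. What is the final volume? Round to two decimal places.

8,850.07 litres

74% increase: 6,632.65 × 1.74 = 11540.811.
Apply the 56.5% increase: 11540.811 × 1.565 = 18061.369215.
51% decrease: 18061.369215 × 0.49 = 8850.07091535 ≈ 8,850.07.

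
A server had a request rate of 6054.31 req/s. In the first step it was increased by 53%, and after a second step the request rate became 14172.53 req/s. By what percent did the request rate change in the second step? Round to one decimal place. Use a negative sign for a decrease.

53.0%

After the first step: 6054.31 × 1.53 = 9263.0943.
Second-step multiplier: 14172.53 ÷ 9263.0943 ≈ 1.53.
That is a change of 53.0%.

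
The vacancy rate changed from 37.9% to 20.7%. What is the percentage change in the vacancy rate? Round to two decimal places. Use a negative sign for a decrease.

-45.38%

The change is 20.7 − 37.9 = -17.2 percentage points.
Relative to the original 37.9%, that is -17.2 ÷ 37.9 ≈ -45.38%.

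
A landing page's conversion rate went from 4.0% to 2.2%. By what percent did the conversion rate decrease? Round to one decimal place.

45.0%

The change is 2.2 − 4.0 = -1.8 percentage points.
Relative to the original 4.0%, that is -1.8 ÷ 4.0 = -45.0%.
So the conversion rate fell by 45.0%.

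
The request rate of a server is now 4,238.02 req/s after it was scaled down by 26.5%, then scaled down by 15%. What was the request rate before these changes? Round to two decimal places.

6,783.55 req/s

The overall multiplier applied was 0.735 × 0.85 = 0.62475.
So the original request rate was 4,238.02 ÷ 0.62475 ≈ 6,783.55 req/s.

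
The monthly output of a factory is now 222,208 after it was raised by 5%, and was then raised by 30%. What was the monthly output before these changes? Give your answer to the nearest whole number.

162,790

The overall multiplier applied was 1.05 × 1.3 = 1.365.
So the original monthly output was 222,208 ÷ 1.365 ≈ 162,790.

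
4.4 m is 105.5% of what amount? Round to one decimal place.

4.2 m

4.4 m ÷ 1.055 ≈ 4.2 m.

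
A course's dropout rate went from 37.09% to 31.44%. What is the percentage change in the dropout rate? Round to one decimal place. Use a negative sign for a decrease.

The change is 31.44 − 37.09 = -5.65 percentage points.
Relative to the original 37.09%, that is -5.65 ÷ 37.09 ≈ -15.2%.

-15.2%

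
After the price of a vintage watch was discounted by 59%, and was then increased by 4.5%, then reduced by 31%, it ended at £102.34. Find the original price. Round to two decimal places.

£346.18

The overall multiplier applied was 0.41 × 1.045 × 0.69 = 0.2956305.
So the original price was £102.34 ÷ 0.2956305 ≈ £346.18.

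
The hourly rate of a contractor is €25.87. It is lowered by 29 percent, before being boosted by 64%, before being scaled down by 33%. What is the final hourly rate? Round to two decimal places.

€20.18

Apply the 29% decrease: €25.87 × 0.71 = €18.3677.
After the 64% increase: €18.3677 × 1.64 = €30.123028.
After the 33% decrease: €30.123028 × 0.67 = €20.18242876 ≈ €20.18.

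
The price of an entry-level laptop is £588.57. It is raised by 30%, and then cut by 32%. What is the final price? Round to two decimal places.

Apply the 30% increase: £588.57 × 1.3 = £765.141.
After the 32% decrease: £765.141 × 0.68 = £520.29588 ≈ £520.30.

£520.30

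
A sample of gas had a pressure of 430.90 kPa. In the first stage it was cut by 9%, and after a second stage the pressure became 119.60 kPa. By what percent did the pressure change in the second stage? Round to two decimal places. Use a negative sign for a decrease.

After the first stage: 430.90 × 0.91 = 392.119.
Second-stage multiplier: 119.60 ÷ 392.119 ≈ 0.305009.
That is a change of -69.50%.

-69.50%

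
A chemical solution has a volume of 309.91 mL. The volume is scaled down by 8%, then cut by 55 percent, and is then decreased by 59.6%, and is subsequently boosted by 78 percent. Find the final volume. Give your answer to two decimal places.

92.27 mL

Each change multiplies by a factor: 0.92 × 0.45 × 0.404 × 1.78 = 0.29771568.
309.91 × 0.29771568 = 92.2650663888 ≈ 92.27.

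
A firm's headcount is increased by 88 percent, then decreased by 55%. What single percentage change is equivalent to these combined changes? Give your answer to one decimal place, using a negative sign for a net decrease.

-15.4%

The combined multiplier is 1.88 × 0.45 = 0.846.
That corresponds to a decrease of 15.4%.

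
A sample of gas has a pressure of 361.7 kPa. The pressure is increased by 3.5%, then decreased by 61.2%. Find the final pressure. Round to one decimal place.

Each change multiplies by a factor: 1.035 × 0.388 = 0.40158.
361.7 × 0.40158 = 145.251486 ≈ 145.3.

145.3 kPa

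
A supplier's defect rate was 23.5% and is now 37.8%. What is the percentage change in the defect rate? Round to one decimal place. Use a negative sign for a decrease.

The change is 37.8 − 23.5 = 14.3 percentage points.
Relative to the original 23.5%, that is 14.3 ÷ 23.5 ≈ 60.9%.

60.9%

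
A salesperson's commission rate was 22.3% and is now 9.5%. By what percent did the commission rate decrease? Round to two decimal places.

57.40%

The change is 9.5 − 22.3 = -12.8 percentage points.
Relative to the original 22.3%, that is -12.8 ÷ 22.3 ≈ -57.40%.
So the commission rate fell by 57.40%.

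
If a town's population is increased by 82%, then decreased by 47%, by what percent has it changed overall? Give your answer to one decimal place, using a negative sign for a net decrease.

-3.5%

An 82% increase multiplies by 1.82.
Then a 47% decrease: 1.82 × 0.53 = 0.9646.
Overall factor 0.9646, i.e. -3.5%.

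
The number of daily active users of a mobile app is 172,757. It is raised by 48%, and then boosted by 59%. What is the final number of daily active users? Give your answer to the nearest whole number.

Each change multiplies by a factor: 1.48 × 1.59 = 2.3532.
172,757 × 2.3532 = 406531.7724 ≈ 406,532.

406,532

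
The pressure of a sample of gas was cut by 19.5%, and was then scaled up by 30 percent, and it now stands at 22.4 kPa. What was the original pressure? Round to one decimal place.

Undoing the 30% increase: 22.4 ÷ 1.3 ≈ 17.230769.
Undoing the 19.5% decrease: 17.230769 ÷ 0.805 ≈ 21.4 kPa.

21.4 kPa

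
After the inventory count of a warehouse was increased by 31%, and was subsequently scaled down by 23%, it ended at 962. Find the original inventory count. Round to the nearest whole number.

The overall multiplier applied was 1.31 × 0.77 = 1.0087.
So the original inventory count was 962 ÷ 1.0087 ≈ 954.

954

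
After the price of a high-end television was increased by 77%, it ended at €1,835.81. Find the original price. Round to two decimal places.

The overall multiplier applied was 1.77.
So the original price was €1,835.81 ÷ 1.77 ≈ €1,037.18.

€1,037.18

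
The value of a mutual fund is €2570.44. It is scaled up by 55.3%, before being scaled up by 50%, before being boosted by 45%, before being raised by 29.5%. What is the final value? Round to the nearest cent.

€11243.67

Each change multiplies by a factor: 1.553 × 1.5 × 1.45 × 1.295 = 4.374218625.
€2570.44 × 4.374218625 = €11243.666522445 ≈ €11243.67.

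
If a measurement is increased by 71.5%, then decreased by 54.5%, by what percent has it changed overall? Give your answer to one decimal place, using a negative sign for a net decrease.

The combined multiplier is 1.715 × 0.455 = 0.780325.
That corresponds to a decrease of 22.0%.

-22.0%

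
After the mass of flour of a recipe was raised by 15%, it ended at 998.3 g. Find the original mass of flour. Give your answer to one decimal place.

The overall multiplier applied was 1.15.
So the original mass of flour was 998.3 ÷ 1.15 ≈ 868.1 g.

868.1 g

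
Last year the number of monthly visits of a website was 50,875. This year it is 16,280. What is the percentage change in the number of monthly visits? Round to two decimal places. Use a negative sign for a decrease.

Change: 16,280 − 50,875 = -34,595.
Relative to the original: -34,595 ÷ 50,875 = -68.00%.

-68.00%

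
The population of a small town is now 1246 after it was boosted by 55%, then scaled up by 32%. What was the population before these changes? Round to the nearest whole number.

609

The overall multiplier applied was 1.55 × 1.32 = 2.046.
So the original population was 1246 ÷ 2.046 ≈ 609.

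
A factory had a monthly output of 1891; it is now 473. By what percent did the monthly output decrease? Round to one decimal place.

75.0%

Change: 473 − 1891 = -1418.
Relative to the original: -1418 ÷ 1891 ≈ -75.0%.
So the monthly output decreased by 75.0%.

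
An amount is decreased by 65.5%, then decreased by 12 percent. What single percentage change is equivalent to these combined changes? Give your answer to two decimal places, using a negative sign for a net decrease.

-69.64%

A 65.5% decrease multiplies by 0.345.
Then a 12% decrease: 0.345 × 0.88 = 0.3036.
Overall factor 0.3036, i.e. -69.64%.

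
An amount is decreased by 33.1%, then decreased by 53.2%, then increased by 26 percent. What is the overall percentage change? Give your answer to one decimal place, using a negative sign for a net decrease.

The combined multiplier is 0.669 × 0.468 × 1.26 = 0.39449592.
That corresponds to a decrease of 60.6%.

-60.6%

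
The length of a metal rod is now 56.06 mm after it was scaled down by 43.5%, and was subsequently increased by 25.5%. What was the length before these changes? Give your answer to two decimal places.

The overall multiplier applied was 0.565 × 1.255 = 0.709075.
So the original length was 56.06 ÷ 0.709075 ≈ 79.06 mm.

79.06 mm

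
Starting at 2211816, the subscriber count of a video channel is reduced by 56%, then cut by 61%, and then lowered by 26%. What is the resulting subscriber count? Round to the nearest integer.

Apply the 56% decrease: 2211816 × 0.44 = 973199.04.
Apply the 61% decrease: 973199.04 × 0.39 = 379547.6256.
26% decrease: 379547.6256 × 0.74 = 280865.242944 ≈ 280865.

280865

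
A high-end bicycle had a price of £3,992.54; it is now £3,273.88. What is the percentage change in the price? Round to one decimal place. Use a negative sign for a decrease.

-18.0%

Change: £3,273.88 − £3,992.54 = -£718.66.
Relative to the original: -£718.66 ÷ £3,992.54 ≈ -18.0%.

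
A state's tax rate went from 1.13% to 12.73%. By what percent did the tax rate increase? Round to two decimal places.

The change is 12.73 − 1.13 = 11.60 percentage points.
Relative to the original 1.13%, that is 11.60 ÷ 1.13 ≈ 1026.55%.
So the tax rate rose by 1026.55%.

1026.55%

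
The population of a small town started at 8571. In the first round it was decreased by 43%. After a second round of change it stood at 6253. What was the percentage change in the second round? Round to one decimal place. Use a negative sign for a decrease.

After the first round: 8571 × 0.57 = 4885.47.
Second-round multiplier: 6253 ÷ 4885.47 ≈ 1.27992.
That is a change of 28.0%.

28.0%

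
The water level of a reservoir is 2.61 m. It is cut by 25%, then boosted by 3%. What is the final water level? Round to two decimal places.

2.02 m

Apply the 25% decrease: 2.61 × 0.75 = 1.9575.
3% increase: 1.9575 × 1.03 = 2.016225 ≈ 2.02.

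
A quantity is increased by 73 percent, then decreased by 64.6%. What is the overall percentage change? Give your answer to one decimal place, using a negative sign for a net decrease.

The combined multiplier is 1.73 × 0.354 = 0.61242.
That corresponds to a decrease of 38.8%.

-38.8%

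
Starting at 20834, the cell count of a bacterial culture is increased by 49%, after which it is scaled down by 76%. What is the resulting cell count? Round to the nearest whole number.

7450

After the 49% increase: 20834 × 1.49 = 31042.66.
76% decrease: 31042.66 × 0.24 = 7450.2384 ≈ 7450.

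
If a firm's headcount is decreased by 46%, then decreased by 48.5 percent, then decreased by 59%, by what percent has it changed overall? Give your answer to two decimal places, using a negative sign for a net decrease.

The combined multiplier is 0.54 × 0.515 × 0.41 = 0.114021.
That corresponds to a decrease of 88.60%.

-88.60%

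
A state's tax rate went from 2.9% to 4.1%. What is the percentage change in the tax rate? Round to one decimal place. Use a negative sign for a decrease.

The change is 4.1 − 2.9 = 1.2 percentage points.
Relative to the original 2.9%, that is 1.2 ÷ 2.9 ≈ 41.4%.

41.4%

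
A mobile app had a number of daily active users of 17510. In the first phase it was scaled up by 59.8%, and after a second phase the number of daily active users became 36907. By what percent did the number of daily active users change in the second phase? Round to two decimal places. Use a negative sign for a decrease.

After the first phase: 17510 × 1.598 = 27980.98.
Second-phase multiplier: 36907 ÷ 27980.98 ≈ 1.319003.
That is a change of 31.90%.

31.90%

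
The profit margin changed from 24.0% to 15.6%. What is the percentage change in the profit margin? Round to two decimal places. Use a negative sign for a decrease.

-35.00%

The change is 15.6 − 24.0 = -8.4 percentage points.
Relative to the original 24.0%, that is -8.4 ÷ 24.0 = -35.00%.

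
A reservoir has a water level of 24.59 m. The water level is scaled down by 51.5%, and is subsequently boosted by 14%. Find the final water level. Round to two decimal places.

51.5% decrease: 24.59 × 0.485 = 11.92615.
14% increase: 11.92615 × 1.14 = 13.595811 ≈ 13.60.

13.60 m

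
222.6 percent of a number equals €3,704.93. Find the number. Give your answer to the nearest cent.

€1,664.39

€3,704.93 ÷ 2.226 ≈ €1,664.39.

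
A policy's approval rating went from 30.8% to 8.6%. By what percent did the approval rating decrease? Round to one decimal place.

The change is 8.6 − 30.8 = -22.2 percentage points.
Relative to the original 30.8%, that is -22.2 ÷ 30.8 ≈ -72.1%.
So the approval rating fell by 72.1%.

72.1%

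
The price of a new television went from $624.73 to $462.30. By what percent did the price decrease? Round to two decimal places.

Change: $462.30 − $624.73 = -$162.43.
Relative to the original: -$162.43 ÷ $624.73 ≈ -26.00%.
So the price decreased by 26.00%.

26.00%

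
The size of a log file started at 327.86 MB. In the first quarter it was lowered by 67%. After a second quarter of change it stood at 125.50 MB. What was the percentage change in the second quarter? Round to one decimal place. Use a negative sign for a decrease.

After the first quarter: 327.86 × 0.33 = 108.1938.
Second-quarter multiplier: 125.50 ÷ 108.1938 ≈ 1.15996.
That is a change of 16.0%.

16.0%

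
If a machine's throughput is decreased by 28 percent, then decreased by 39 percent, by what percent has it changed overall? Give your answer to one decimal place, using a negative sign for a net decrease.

The combined multiplier is 0.72 × 0.61 = 0.4392.
That corresponds to a decrease of 56.1%.

-56.1%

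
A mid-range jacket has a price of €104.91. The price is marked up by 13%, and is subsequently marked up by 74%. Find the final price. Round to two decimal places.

Apply the 13% increase: €104.91 × 1.13 = €118.5483.
74% increase: €118.5483 × 1.74 = €206.274042 ≈ €206.27.

€206.27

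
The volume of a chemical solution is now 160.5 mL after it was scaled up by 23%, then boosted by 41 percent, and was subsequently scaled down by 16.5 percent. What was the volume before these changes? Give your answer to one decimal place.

110.8 mL

The overall multiplier applied was 1.23 × 1.41 × 0.835 = 1.4481405.
So the original volume was 160.5 ÷ 1.4481405 ≈ 110.8 mL.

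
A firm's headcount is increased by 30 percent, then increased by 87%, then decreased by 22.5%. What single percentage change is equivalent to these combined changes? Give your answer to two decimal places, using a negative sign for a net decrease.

88.40%

The combined multiplier is 1.3 × 1.87 × 0.775 = 1.884025.
That corresponds to an increase of 88.40%.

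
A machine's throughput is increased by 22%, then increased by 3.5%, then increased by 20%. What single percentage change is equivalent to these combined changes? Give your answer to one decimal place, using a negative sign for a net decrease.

51.5%

The combined multiplier is 1.22 × 1.035 × 1.2 = 1.51524.
That corresponds to an increase of 51.5%.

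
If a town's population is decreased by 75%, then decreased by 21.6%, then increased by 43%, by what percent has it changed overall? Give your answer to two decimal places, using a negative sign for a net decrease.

The combined multiplier is 0.25 × 0.784 × 1.43 = 0.28028.
That corresponds to a decrease of 71.97%.

-71.97%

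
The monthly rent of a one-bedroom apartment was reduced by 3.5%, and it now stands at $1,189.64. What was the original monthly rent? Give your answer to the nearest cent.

$1,232.79

The overall multiplier applied was 0.965.
So the original monthly rent was $1,189.64 ÷ 0.965 ≈ $1,232.79.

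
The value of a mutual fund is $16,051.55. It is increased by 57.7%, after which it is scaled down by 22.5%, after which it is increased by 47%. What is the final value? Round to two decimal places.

$28,838.17

Each change multiplies by a factor: 1.577 × 0.775 × 1.47 = 1.79659725.
$16,051.55 × 1.79659725 = $28838.1705882375 ≈ $28,838.17.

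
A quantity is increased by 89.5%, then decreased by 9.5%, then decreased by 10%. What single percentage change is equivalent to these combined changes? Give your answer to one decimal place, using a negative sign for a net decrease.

The combined multiplier is 1.895 × 0.905 × 0.9 = 1.5434775.
That corresponds to an increase of 54.3%.

54.3%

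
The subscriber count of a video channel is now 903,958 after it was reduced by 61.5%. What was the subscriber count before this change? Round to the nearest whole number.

The overall multiplier applied was 0.385.
So the original subscriber count was 903,958 ÷ 0.385 ≈ 2,347,943.

2,347,943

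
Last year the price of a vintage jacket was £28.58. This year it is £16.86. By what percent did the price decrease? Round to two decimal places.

41.01%

Change: £16.86 − £28.58 = -£11.72.
Relative to the original: -£11.72 ÷ £28.58 ≈ -41.01%.
So the price decreased by 41.01%.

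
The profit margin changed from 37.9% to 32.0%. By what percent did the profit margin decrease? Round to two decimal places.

The change is 32.0 − 37.9 = -5.9 percentage points.
Relative to the original 37.9%, that is -5.9 ÷ 37.9 ≈ -15.57%.
So the profit margin fell by 15.57%.

15.57%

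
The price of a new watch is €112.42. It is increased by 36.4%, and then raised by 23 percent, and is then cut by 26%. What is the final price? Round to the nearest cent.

Apply the 36.4% increase: €112.42 × 1.364 = €153.34088.
After the 23% increase: €153.34088 × 1.23 = €188.6092824.
After the 26% decrease: €188.6092824 × 0.74 = €139.570868976 ≈ €139.57.

€139.57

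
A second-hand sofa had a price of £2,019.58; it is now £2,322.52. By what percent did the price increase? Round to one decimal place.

Change: £2,322.52 − £2,019.58 = £302.94.
Relative to the original: £302.94 ÷ £2,019.58 ≈ 15.0%.
So the price increased by 15.0%.

15.0%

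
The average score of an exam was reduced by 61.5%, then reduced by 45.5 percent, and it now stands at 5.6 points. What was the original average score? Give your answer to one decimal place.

26.7 points

The overall multiplier applied was 0.385 × 0.545 = 0.209825.
So the original average score was 5.6 ÷ 0.209825 ≈ 26.7 points.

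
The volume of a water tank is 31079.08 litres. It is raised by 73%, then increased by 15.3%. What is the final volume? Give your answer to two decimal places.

61993.13 litres

73% increase: 31079.08 × 1.73 = 53766.8084.
After the 15.3% increase: 53766.8084 × 1.153 = 61993.1300852 ≈ 61993.13.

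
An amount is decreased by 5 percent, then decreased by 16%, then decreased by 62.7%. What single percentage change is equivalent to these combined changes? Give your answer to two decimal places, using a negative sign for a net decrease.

The combined multiplier is 0.95 × 0.84 × 0.373 = 0.297654.
That corresponds to a decrease of 70.23%.

-70.23%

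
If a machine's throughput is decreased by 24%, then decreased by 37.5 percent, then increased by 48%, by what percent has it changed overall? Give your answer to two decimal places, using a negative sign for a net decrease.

A 24% decrease multiplies by 0.76.
Then a 37.5% decrease: 0.76 × 0.625 = 0.475.
Then a 48% increase: 0.475 × 1.48 = 0.703.
Overall factor 0.703, i.e. -29.70%.

-29.70%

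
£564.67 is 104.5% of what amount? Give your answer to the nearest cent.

£564.67 ÷ 1.045 ≈ £540.35.

£540.35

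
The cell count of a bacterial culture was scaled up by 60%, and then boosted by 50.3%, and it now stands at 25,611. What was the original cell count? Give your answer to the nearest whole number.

Undoing the 50.3% increase: 25,611 ÷ 1.503 ≈ 17039.92016.
Undoing the 60% increase: 17039.92016 ÷ 1.6 ≈ 10,650.

10,650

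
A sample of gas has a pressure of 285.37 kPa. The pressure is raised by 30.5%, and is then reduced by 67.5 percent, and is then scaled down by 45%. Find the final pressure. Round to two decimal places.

Apply the 30.5% increase: 285.37 × 1.305 = 372.40785.
After the 67.5% decrease: 372.40785 × 0.325 = 121.03255125.
Apply the 45% decrease: 121.03255125 × 0.55 = 66.5679031875 ≈ 66.57.

66.57 kPa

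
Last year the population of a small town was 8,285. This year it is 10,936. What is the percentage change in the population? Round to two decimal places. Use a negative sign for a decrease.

32.00%

Change: 10,936 − 8,285 = 2,651.
Relative to the original: 2,651 ÷ 8,285 ≈ 32.00%.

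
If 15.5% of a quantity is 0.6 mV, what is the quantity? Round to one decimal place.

0.6 mV ÷ 0.155 ≈ 3.9 mV.

3.9 mV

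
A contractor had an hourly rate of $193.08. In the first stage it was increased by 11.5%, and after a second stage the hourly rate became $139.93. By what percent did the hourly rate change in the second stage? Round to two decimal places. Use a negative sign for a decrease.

-35.00%

After the first stage: $193.08 × 1.115 = $215.2842.
Second-stage multiplier: $139.93 ÷ $215.2842 ≈ 0.649978.
That is a change of -35.00%.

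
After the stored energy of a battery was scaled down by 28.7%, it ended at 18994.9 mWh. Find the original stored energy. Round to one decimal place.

The overall multiplier applied was 0.713.
So the original stored energy was 18994.9 ÷ 0.713 ≈ 26640.8 mWh.

26640.8 mWh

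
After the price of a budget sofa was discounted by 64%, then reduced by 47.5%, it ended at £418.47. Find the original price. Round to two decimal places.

£2,214.13

Undoing the 47.5% decrease: £418.47 ÷ 0.525 ≈ £797.085714.
Undoing the 64% decrease: £797.085714 ÷ 0.36 ≈ £2,214.13.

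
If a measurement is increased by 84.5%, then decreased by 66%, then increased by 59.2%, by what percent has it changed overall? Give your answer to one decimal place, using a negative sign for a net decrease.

-0.1%

An 84.5% increase multiplies by 1.845.
Then a 66% decrease: 1.845 × 0.34 = 0.6273.
Then a 59.2% increase: 0.6273 × 1.592 = 0.9986616.
Overall factor 0.9986616, i.e. -0.1%.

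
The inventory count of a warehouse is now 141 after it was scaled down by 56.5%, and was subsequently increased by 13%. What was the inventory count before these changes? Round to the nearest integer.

Undoing the 13% increase: 141 ÷ 1.13 ≈ 124.778761.
Undoing the 56.5% decrease: 124.778761 ÷ 0.435 ≈ 287.

287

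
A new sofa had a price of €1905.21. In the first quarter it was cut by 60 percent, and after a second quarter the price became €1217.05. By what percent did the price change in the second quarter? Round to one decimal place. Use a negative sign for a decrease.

After the first quarter: €1905.21 × 0.4 = €762.084.
Second-quarter multiplier: €1217.05 ÷ €762.084 ≈ 1.597.
That is a change of 59.7%.

59.7%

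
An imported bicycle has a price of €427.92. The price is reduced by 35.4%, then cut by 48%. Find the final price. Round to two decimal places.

€143.75

35.4% decrease: €427.92 × 0.646 = €276.43632.
Apply the 48% decrease: €276.43632 × 0.52 = €143.7468864 ≈ €143.75.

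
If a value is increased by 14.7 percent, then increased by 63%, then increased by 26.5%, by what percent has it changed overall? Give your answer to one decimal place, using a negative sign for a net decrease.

136.5%

The combined multiplier is 1.147 × 1.63 × 1.265 = 2.36505665.
That corresponds to an increase of 136.5%.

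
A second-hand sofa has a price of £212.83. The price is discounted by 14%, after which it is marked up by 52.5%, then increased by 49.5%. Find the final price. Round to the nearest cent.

Apply the 14% decrease: £212.83 × 0.86 = £183.0338.
After the 52.5% increase: £183.0338 × 1.525 = £279.126545.
After the 49.5% increase: £279.126545 × 1.495 = £417.294184775 ≈ £417.29.

£417.29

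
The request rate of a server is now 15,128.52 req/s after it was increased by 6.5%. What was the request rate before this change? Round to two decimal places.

The overall multiplier applied was 1.065.
So the original request rate was 15,128.52 ÷ 1.065 ≈ 14,205.18 req/s.

14,205.18 req/s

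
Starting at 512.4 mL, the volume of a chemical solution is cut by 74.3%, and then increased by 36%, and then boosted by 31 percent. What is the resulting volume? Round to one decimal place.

234.6 mL

After the 74.3% decrease: 512.4 × 0.257 = 131.6868.
36% increase: 131.6868 × 1.36 = 179.094048.
After the 31% increase: 179.094048 × 1.31 = 234.61320288 ≈ 234.6.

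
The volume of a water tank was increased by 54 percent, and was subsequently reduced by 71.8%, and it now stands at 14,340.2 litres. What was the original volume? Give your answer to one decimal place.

33,020.6 litres

Undoing the 71.8% decrease: 14,340.2 ÷ 0.282 ≈ 50851.77305.
Undoing the 54% increase: 50851.77305 ÷ 1.54 ≈ 33,020.6 litres.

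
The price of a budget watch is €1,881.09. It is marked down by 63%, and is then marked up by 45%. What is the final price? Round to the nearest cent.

€1,009.20

63% decrease: €1,881.09 × 0.37 = €696.0033.
After the 45% increase: €696.0033 × 1.45 = €1009.204785 ≈ €1,009.20.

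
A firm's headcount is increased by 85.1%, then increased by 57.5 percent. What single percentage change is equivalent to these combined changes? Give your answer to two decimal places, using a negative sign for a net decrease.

191.53%

The combined multiplier is 1.851 × 1.575 = 2.915325.
That corresponds to an increase of 191.53%.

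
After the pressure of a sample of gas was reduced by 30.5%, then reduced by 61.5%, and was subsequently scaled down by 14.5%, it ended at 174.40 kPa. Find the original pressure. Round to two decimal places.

762.32 kPa

Undoing the 14.5% decrease: 174.40 ÷ 0.855 ≈ 203.976608.
Undoing the 61.5% decrease: 203.976608 ÷ 0.385 ≈ 529.809371.
Undoing the 30.5% decrease: 529.809371 ÷ 0.695 ≈ 762.32 kPa.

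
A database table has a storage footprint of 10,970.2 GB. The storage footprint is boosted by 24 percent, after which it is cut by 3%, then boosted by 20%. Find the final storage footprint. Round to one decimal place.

15,833.9 GB

Each change multiplies by a factor: 1.24 × 0.97 × 1.2 = 1.44336.
10,970.2 × 1.44336 = 15833.947872 ≈ 15,833.9.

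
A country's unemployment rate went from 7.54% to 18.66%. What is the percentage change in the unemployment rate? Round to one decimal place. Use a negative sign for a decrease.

The change is 18.66 − 7.54 = 11.12 percentage points.
Relative to the original 7.54%, that is 11.12 ÷ 7.54 ≈ 147.5%.

147.5%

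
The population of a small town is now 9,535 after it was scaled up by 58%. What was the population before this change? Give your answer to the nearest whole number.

6,035

The overall multiplier applied was 1.58.
So the original population was 9,535 ÷ 1.58 ≈ 6,035.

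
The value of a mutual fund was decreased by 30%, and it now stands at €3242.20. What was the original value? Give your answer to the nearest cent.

€4631.71

The overall multiplier applied was 0.7.
So the original value was €3242.20 ÷ 0.7 ≈ €4631.71.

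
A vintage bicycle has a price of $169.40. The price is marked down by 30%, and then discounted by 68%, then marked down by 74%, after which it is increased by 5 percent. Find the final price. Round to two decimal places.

$10.36

Each change multiplies by a factor: 0.7 × 0.32 × 0.26 × 1.05 = 0.061152.
$169.40 × 0.061152 = $10.3591488 ≈ $10.36.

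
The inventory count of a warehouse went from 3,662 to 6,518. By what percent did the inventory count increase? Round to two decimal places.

77.99%

Change: 6,518 − 3,662 = 2,856.
Relative to the original: 2,856 ÷ 3,662 ≈ 77.99%.
So the inventory count increased by 77.99%.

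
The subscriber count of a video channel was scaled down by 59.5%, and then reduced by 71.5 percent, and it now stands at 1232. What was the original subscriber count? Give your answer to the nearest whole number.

10674

Undoing the 71.5% decrease: 1232 ÷ 0.285 ≈ 4322.807018.
Undoing the 59.5% decrease: 4322.807018 ÷ 0.405 ≈ 10674.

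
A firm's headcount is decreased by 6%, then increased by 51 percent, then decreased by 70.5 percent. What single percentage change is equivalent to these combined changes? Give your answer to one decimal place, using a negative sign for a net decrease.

A 6% decrease multiplies by 0.94.
Then a 51% increase: 0.94 × 1.51 = 1.4194.
Then a 70.5% decrease: 1.4194 × 0.295 = 0.418723.
Overall factor 0.418723, i.e. -58.1%.

-58.1%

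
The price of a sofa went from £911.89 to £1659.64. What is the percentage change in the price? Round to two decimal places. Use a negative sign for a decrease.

Change: £1659.64 − £911.89 = £747.75.
Relative to the original: £747.75 ÷ £911.89 ≈ 82.00%.

82.00%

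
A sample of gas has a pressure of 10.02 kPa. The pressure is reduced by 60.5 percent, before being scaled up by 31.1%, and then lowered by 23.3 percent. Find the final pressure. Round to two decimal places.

After the 60.5% decrease: 10.02 × 0.395 = 3.9579.
Apply the 31.1% increase: 3.9579 × 1.311 = 5.1888069.
23.3% decrease: 5.1888069 × 0.767 = 3.9798148923 ≈ 3.98.

3.98 kPa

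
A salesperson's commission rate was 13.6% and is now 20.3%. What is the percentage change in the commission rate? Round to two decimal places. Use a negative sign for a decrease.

The change is 20.3 − 13.6 = 6.7 percentage points.
Relative to the original 13.6%, that is 6.7 ÷ 13.6 ≈ 49.26%.

49.26%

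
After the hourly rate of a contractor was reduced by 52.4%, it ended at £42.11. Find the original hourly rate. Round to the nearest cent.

£88.47

The overall multiplier applied was 0.476.
So the original hourly rate was £42.11 ÷ 0.476 ≈ £88.47.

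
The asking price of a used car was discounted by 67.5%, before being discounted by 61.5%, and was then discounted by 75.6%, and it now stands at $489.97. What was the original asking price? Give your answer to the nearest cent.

$16048.54

The overall multiplier applied was 0.325 × 0.385 × 0.244 = 0.0305305.
So the original asking price was $489.97 ÷ 0.0305305 ≈ $16048.54.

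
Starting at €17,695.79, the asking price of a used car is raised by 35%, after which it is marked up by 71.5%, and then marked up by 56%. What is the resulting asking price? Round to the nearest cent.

35% increase: €17,695.79 × 1.35 = €23889.3165.
71.5% increase: €23889.3165 × 1.715 = €40970.1777975.
After the 56% increase: €40970.1777975 × 1.56 = €63913.4773641 ≈ €63,913.48.

€63,913.48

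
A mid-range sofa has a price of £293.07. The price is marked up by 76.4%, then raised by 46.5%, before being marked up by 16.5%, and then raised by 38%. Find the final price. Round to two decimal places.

76.4% increase: £293.07 × 1.764 = £516.97548.
After the 46.5% increase: £516.97548 × 1.465 = £757.3690782.
After the 16.5% increase: £757.3690782 × 1.165 = £882.334976103.
38% increase: £882.334976103 × 1.38 = £1217.62226702214 ≈ £1217.62.

£1217.62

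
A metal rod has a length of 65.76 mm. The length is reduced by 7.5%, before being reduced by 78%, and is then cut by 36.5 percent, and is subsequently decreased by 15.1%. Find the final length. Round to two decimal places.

7.21 mm

Apply the 7.5% decrease: 65.76 × 0.925 = 60.828.
After the 78% decrease: 60.828 × 0.22 = 13.38216.
Apply the 36.5% decrease: 13.38216 × 0.635 = 8.4976716.
15.1% decrease: 8.4976716 × 0.849 = 7.2145231884 ≈ 7.21.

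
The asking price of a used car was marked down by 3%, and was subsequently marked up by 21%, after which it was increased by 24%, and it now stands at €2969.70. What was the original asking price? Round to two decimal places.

The overall multiplier applied was 0.97 × 1.21 × 1.24 = 1.455388.
So the original asking price was €2969.70 ÷ 1.455388 ≈ €2040.49.

€2040.49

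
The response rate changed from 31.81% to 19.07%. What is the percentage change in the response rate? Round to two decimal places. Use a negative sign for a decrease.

-40.05%

The change is 19.07 − 31.81 = -12.74 percentage points.
Relative to the original 31.81%, that is -12.74 ÷ 31.81 ≈ -40.05%.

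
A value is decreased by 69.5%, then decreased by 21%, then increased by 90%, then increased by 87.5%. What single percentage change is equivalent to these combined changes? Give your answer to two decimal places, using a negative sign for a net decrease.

The combined multiplier is 0.305 × 0.79 × 1.9 × 1.875 = 0.858384375.
That corresponds to a decrease of 14.16%.

-14.16%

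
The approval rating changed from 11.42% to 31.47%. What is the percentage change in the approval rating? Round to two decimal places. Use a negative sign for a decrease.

The change is 31.47 − 11.42 = 20.05 percentage points.
Relative to the original 11.42%, that is 20.05 ÷ 11.42 ≈ 175.57%.

175.57%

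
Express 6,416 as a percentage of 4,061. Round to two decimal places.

157.99%

6,416 ÷ 4,061 ≈ 157.99%.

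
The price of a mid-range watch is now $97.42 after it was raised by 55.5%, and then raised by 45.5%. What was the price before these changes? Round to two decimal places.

$43.06

The overall multiplier applied was 1.555 × 1.455 = 2.262525.
So the original price was $97.42 ÷ 2.262525 ≈ $43.06.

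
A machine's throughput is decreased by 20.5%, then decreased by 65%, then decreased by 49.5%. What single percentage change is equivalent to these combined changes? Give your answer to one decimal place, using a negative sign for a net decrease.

-85.9%

The combined multiplier is 0.795 × 0.35 × 0.505 = 0.14051625.
That corresponds to a decrease of 85.9%.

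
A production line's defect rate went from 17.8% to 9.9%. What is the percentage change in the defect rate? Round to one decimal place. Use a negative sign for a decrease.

-44.4%

The change is 9.9 − 17.8 = -7.9 percentage points.
Relative to the original 17.8%, that is -7.9 ÷ 17.8 ≈ -44.4%.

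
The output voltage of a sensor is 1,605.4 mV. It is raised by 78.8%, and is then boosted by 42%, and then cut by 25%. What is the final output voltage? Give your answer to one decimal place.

3,057.0 mV

Each change multiplies by a factor: 1.788 × 1.42 × 0.75 = 1.90422.
1,605.4 × 1.90422 = 3057.034788 ≈ 3,057.0.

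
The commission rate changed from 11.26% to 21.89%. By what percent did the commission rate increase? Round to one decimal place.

The change is 21.89 − 11.26 = 10.63 percentage points.
Relative to the original 11.26%, that is 10.63 ÷ 11.26 ≈ 94.4%.
So the commission rate rose by 94.4%.

94.4%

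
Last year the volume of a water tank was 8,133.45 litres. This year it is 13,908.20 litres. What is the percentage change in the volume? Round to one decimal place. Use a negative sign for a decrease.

Change: 13,908.20 − 8,133.45 = 5,774.75.
Relative to the original: 5,774.75 ÷ 8,133.45 ≈ 71.0%.

71.0%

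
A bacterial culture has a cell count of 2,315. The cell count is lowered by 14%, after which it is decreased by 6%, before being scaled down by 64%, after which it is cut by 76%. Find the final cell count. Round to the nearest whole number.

162

14% decrease: 2,315 × 0.86 = 1990.9.
After the 6% decrease: 1990.9 × 0.94 = 1871.446.
64% decrease: 1871.446 × 0.36 = 673.72056.
76% decrease: 673.72056 × 0.24 = 161.6929344 ≈ 162.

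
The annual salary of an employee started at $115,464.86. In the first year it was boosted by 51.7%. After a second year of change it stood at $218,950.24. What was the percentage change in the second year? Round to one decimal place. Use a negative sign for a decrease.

After the first year: $115,464.86 × 1.517 = $175160.19262.
Second-year multiplier: $218,950.24 ÷ $175160.19262 ≈ 1.25.
That is a change of 25.0%.

25.0%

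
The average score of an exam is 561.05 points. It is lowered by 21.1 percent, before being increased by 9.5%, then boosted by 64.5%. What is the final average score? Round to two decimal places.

797.37 points

21.1% decrease: 561.05 × 0.789 = 442.66845.
After the 9.5% increase: 442.66845 × 1.095 = 484.72195275.
Apply the 64.5% increase: 484.72195275 × 1.645 = 797.36761227375 ≈ 797.37.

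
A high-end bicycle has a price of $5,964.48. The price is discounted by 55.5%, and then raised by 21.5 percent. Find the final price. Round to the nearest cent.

Each change multiplies by a factor: 0.445 × 1.215 = 0.540675.
$5,964.48 × 0.540675 = $3224.845224 ≈ $3,224.85.

$3,224.85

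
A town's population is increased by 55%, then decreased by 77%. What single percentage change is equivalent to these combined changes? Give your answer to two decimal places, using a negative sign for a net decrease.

-64.35%

A 55% increase multiplies by 1.55.
Then a 77% decrease: 1.55 × 0.23 = 0.3565.
Overall factor 0.3565, i.e. -64.35%.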